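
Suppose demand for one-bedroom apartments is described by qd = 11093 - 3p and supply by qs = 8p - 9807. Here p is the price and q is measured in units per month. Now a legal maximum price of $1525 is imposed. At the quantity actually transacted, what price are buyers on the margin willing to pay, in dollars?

2900

In a free market, 11093 - 3p = 8p - 9807 gives the equilibrium p* = 1900, q* = 5393.
Since 1525 < 1900, the ceiling is binding.
At p = 1525: qd = 11093 - 3·1525 = 6518 and qs = 8·1525 - 9807 = 2393.
Only 2393 units reach the market. On the demand curve, the marginal buyer's willingness to pay at q = 2393 is (11093 - 2393)/3 = 2900.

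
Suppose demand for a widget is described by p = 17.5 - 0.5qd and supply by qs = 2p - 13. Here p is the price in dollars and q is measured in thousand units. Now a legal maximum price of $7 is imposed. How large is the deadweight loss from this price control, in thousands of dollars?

50

Rearranging demand gives qd = 35 - 2p. Setting quantity demanded equal to quantity supplied, 35 - 2p = 2p - 13, gives p* = 12 and q* = 11.
The ceiling of 7 is below the equilibrium price 12, so it binds.
At p = 7: qd = 35 - 2·7 = 21 and qs = 2·7 - 13 = 1.
Quantity traded falls to 1. At q = 1 the demand price is (35 - 1)/2 = 17 and the supply price is (13 + 1)/2 = 7.
Deadweight loss = ½ · (17 - 7) · (11 - 1) = ½ · 10 · 10 = 50.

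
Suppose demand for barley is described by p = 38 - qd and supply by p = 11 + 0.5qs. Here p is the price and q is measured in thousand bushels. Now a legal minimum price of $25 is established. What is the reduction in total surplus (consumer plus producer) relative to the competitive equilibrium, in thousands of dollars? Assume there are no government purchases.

Rearranging demand gives qd = 38 - p; rearranging supply gives qs = 2p - 22. Setting quantity demanded equal to quantity supplied, 38 - p = 2p - 22, gives p* = 20 and q* = 18.
Because the floor (25) lies above the market-clearing price, it is binding.
At p = 25: qd = 38 - 25 = 13 and qs = 2·25 - 22 = 28.
Quantity traded falls to 13. At q = 13 the demand price is 38 - 13 = 25 and the supply price is (22 + 13)/2 = 17.5.
Deadweight loss = ½ · (25 - 17.5) · (18 - 13) = ½ · 7.5 · 5 = 18.75.

18.75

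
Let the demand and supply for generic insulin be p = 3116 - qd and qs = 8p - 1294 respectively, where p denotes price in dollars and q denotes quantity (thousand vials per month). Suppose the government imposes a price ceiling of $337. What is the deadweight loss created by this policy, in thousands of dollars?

Rearranging demand gives qd = 3116 - p. In a free market, 3116 - p = 8p - 1294 gives the equilibrium p* = 490, q* = 2626.
The ceiling of 337 is below the equilibrium price 490, so it binds.
At p = 337: qd = 3116 - 337 = 2779 and qs = 8·337 - 1294 = 1402.
Quantity traded falls to 1402. At q = 1402 the demand price is 3116 - 1402 = 1714 and the supply price is (1294 + 1402)/8 = 337.
Deadweight loss = ½ · (1714 - 337) · (2626 - 1402) = ½ · 1377 · 1224 = 842724.

842724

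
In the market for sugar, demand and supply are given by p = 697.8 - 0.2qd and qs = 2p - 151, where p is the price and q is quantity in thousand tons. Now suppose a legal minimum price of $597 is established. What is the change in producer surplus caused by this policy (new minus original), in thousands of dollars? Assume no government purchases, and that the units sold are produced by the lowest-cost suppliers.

Rearranging demand gives qd = 3489 - 5p. Without the control the market clears where 3489 - 5p = 2p - 151, i.e. p* = 520 and q* = 889.
Because the floor (597) lies above the market-clearing price, it is binding.
At p = 597: qd = 3489 - 5·597 = 504 and qs = 2·597 - 151 = 1043.
Producer surplus without the control is ½ · (520 - 75.5) · 889 = 197580.25.
With the floor, 504 units are sold at 597. The supply price at q = 504 is 327.5, so PS = ½ · [(597 - 75.5) + (597 - 327.5)] · 504 = 199332.
Change in producer surplus = 199332 - 197580.25 = 1751.75.

1751.75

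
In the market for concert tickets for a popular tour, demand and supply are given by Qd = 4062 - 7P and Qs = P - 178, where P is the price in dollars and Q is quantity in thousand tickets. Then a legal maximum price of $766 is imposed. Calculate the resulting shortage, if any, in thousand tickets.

0

In a free market, 4062 - 7P = P - 178 gives the equilibrium P* = 530, Q* = 352.
The ceiling of 766 is above the equilibrium price 530, so it is not binding; the market clears at P* = 530, Q* = 352.
Since the control does not bind, there is no shortage.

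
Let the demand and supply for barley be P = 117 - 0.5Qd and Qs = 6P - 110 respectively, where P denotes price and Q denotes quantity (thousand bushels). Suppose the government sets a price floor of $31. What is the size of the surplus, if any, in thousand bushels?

Rearranging demand gives Qd = 234 - 2P. Without the control the market clears where 234 - 2P = 6P - 110, i.e. P* = 43 and Q* = 148.
Since 31 is below P* = 43, the floor does not bind and the free-market outcome prevails.
Since the control does not bind, there is no surplus.

0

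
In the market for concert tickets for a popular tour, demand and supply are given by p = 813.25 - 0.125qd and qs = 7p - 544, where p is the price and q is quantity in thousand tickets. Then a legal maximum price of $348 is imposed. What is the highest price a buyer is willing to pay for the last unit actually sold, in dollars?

Rearranging demand gives qd = 6506 - 8p. Equilibrium: 6506 - 8p = 7p - 544, so 7050 = 15p and p* = 470, q* = 2746.
The ceiling of 348 is below the equilibrium price 470, so it binds.
At p = 348: qd = 6506 - 8·348 = 3722 and qs = 7·348 - 544 = 1892.
Only 1892 units reach the market. On the demand curve, the marginal buyer's willingness to pay at q = 1892 is (6506 - 1892)/8 = 576.75.

576.75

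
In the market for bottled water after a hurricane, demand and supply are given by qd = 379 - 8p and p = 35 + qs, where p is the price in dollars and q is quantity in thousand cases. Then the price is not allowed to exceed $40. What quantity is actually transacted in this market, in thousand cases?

Rearranging supply gives qs = p - 35. In a free market, 379 - 8p = p - 35 gives the equilibrium p* = 46, q* = 11.
Because the ceiling (40) lies below the market-clearing price, it is binding.
At p = 40: qd = 379 - 8·40 = 59 and qs = 40 - 35 = 5.
The quantity actually transacted is the short side, supply: 5.

5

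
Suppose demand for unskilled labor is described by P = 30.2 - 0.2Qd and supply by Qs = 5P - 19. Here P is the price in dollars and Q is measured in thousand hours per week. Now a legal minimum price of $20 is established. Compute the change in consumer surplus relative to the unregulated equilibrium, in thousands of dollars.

Rearranging demand gives Qd = 151 - 5P. Equilibrium: 151 - 5P = 5P - 19, so 170 = 10P and P* = 17, Q* = 66.
Since 20 > 17, the floor is binding.
At P = 20: Qd = 151 - 5·20 = 51 and Qs = 5·20 - 19 = 81.
Consumer surplus without the control is ½ · (30.2 - 17) · 66 = 435.6.
With the floor, consumers buy 51 units at 20, so CS = ½ · (30.2 - 20) · 51 = 260.1.
Change in consumer surplus = 260.1 - 435.6 = -175.5.

-175.5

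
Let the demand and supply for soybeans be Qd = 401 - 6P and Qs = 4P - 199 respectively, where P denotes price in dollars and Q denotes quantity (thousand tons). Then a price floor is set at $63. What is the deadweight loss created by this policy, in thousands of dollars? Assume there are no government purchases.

67.5

Without the control the market clears where 401 - 6P = 4P - 199, i.e. P* = 60 and Q* = 41.
Because the floor (63) lies above the market-clearing price, it is binding.
At P = 63: Qd = 401 - 6·63 = 23 and Qs = 4·63 - 199 = 53.
Quantity traded falls to 23. At Q = 23 the demand price is (401 - 23)/6 = 63 and the supply price is (199 + 23)/4 = 55.5.
Deadweight loss = ½ · (63 - 55.5) · (41 - 23) = ½ · 7.5 · 18 = 67.5.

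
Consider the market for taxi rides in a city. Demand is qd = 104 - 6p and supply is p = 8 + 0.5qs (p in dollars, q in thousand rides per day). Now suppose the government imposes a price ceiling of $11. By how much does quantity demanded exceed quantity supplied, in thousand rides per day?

32

Rearranging supply gives qs = 2p - 16. Equilibrium: 104 - 6p = 2p - 16, so 120 = 8p and p* = 15, q* = 14.
Because the ceiling (11) lies below the market-clearing price, it is binding.
At p = 11: qd = 104 - 6·11 = 38 and qs = 2·11 - 16 = 6.
Shortage = qd - qs = 38 - 6 = 32.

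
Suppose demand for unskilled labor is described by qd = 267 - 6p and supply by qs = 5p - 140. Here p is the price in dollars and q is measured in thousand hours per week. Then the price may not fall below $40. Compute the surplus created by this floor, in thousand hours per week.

In a free market, 267 - 6p = 5p - 140 gives the equilibrium p* = 37, q* = 45.
Because the floor (40) lies above the market-clearing price, it is binding.
At p = 40: qd = 267 - 6·40 = 27 and qs = 5·40 - 140 = 60.
Surplus = qs - qd = 60 - 27 = 33.

33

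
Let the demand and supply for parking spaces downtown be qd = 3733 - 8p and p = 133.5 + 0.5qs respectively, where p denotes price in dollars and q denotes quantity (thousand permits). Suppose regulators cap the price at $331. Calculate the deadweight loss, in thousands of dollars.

Rearranging supply gives qs = 2p - 267. Setting quantity demanded equal to quantity supplied, 3733 - 8p = 2p - 267, gives p* = 400 and q* = 533.
Because the ceiling (331) lies below the market-clearing price, it is binding.
At p = 331: qd = 3733 - 8·331 = 1085 and qs = 2·331 - 267 = 395.
Quantity traded falls to 395. At q = 395 the demand price is (3733 - 395)/8 = 417.25 and the supply price is (267 + 395)/2 = 331.
Deadweight loss = ½ · (417.25 - 331) · (533 - 395) = ½ · 86.25 · 138 = 5951.25.

5951.25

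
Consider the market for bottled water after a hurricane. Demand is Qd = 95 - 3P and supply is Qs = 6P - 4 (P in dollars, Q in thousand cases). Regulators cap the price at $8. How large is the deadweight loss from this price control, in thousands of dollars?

81

In a free market, 95 - 3P = 6P - 4 gives the equilibrium P* = 11, Q* = 62.
Because the ceiling (8) lies below the market-clearing price, it is binding.
At P = 8: Qd = 95 - 3·8 = 71 and Qs = 6·8 - 4 = 44.
Quantity traded falls to 44. At Q = 44 the demand price is (95 - 44)/3 = 17 and the supply price is (4 + 44)/6 = 8.
Deadweight loss = ½ · (17 - 8) · (62 - 44) = ½ · 9 · 18 = 81.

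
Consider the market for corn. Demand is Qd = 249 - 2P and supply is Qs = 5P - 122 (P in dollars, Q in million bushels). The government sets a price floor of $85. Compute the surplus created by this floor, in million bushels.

Equilibrium: 249 - 2P = 5P - 122, so 371 = 7P and P* = 53, Q* = 143.
Since 85 > 53, the floor is binding.
At P = 85: Qd = 249 - 2·85 = 79 and Qs = 5·85 - 122 = 303.
Surplus = Qs - Qd = 303 - 79 = 224.

224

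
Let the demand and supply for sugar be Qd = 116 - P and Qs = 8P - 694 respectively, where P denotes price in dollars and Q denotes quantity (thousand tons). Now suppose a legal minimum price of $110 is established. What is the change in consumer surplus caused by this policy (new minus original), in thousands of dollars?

-320

In a free market, 116 - P = 8P - 694 gives the equilibrium P* = 90, Q* = 26.
Since 110 > 90, the floor is binding.
At P = 110: Qd = 116 - 110 = 6 and Qs = 8·110 - 694 = 186.
Consumer surplus without the control is ½ · (116 - 90) · 26 = 338.
With the floor, consumers buy 6 units at 110, so CS = ½ · (116 - 110) · 6 = 18.
Change in consumer surplus = 18 - 338 = -320.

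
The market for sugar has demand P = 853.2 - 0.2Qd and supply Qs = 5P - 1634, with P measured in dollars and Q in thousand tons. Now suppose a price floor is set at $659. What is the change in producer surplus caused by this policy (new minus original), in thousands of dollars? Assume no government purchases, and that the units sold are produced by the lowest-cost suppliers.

Rearranging demand gives Qd = 4266 - 5P. Equilibrium: 4266 - 5P = 5P - 1634, so 5900 = 10P and P* = 590, Q* = 1316.
Because the floor (659) lies above the market-clearing price, it is binding.
At P = 659: Qd = 4266 - 5·659 = 971 and Qs = 5·659 - 1634 = 1661.
Producer surplus without the control is ½ · (590 - 326.8) · 1316 = 173185.6.
With the floor, 971 units are sold at 659. The supply price at Q = 971 is 521, so PS = ½ · [(659 - 326.8) + (659 - 521)] · 971 = 228282.1.
Change in producer surplus = 228282.1 - 173185.6 = 55096.5.

55096.5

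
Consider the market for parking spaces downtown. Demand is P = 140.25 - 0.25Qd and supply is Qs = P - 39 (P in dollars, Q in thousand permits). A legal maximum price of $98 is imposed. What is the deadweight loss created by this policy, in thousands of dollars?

302.5

Rearranging demand gives Qd = 561 - 4P. In a free market, 561 - 4P = P - 39 gives the equilibrium P* = 120, Q* = 81.
The ceiling of 98 is below the equilibrium price 120, so it binds.
At P = 98: Qd = 561 - 4·98 = 169 and Qs = 98 - 39 = 59.
Quantity traded falls to 59. At Q = 59 the demand price is (561 - 59)/4 = 125.5 and the supply price is 39 + 59 = 98.
Deadweight loss = ½ · (125.5 - 98) · (81 - 59) = ½ · 27.5 · 22 = 302.5.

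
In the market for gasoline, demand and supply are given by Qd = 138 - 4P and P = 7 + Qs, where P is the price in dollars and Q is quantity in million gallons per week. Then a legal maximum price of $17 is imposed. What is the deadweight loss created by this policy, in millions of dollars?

Rearranging supply gives Qs = P - 7. Without the control the market clears where 138 - 4P = P - 7, i.e. P* = 29 and Q* = 22.
Since 17 < 29, the ceiling is binding.
At P = 17: Qd = 138 - 4·17 = 70 and Qs = 17 - 7 = 10.
Quantity traded falls to 10. At Q = 10 the demand price is (138 - 10)/4 = 32 and the supply price is 7 + 10 = 17.
Deadweight loss = ½ · (32 - 17) · (22 - 10) = ½ · 15 · 12 = 90.

90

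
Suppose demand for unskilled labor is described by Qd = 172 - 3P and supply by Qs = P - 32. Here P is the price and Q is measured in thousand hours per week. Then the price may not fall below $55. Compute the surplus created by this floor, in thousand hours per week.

Without the control the market clears where 172 - 3P = P - 32, i.e. P* = 51 and Q* = 19.
The floor of 55 is above the equilibrium price 51, so it binds.
At P = 55: Qd = 172 - 3·55 = 7 and Qs = 55 - 32 = 23.
Surplus = Qs - Qd = 23 - 7 = 16.

16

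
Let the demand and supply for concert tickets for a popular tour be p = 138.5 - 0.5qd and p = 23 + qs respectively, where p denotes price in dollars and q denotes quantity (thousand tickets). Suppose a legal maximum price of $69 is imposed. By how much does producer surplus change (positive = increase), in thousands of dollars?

-1906.5

Rearranging demand gives qd = 277 - 2p; rearranging supply gives qs = p - 23. Without the control the market clears where 277 - 2p = p - 23, i.e. p* = 100 and q* = 77.
The ceiling of 69 is below the equilibrium price 100, so it binds.
At p = 69: qd = 277 - 2·69 = 139 and qs = 69 - 23 = 46.
Producer surplus without the control is ½ · (100 - 23) · 77 = 2964.5.
With the ceiling, producers sell 46 units at 69, so PS = ½ · (69 - 23) · 46 = 1058.
Change in producer surplus = 1058 - 2964.5 = -1906.5.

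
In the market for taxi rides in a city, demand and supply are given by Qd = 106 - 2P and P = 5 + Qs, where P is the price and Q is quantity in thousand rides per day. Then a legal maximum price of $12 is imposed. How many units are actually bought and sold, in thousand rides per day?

7

Rearranging supply gives Qs = P - 5. Without the control the market clears where 106 - 2P = P - 5, i.e. P* = 37 and Q* = 32.
Because the ceiling (12) lies below the market-clearing price, it is binding.
At P = 12: Qd = 106 - 2·12 = 82 and Qs = 12 - 5 = 7.
The quantity actually transacted is the short side, supply: 7.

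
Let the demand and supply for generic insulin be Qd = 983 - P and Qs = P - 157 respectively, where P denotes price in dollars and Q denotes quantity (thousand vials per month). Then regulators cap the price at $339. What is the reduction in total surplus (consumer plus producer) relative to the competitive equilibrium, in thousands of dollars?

53361

In a free market, 983 - P = P - 157 gives the equilibrium P* = 570, Q* = 413.
Because the ceiling (339) lies below the market-clearing price, it is binding.
At P = 339: Qd = 983 - 339 = 644 and Qs = 339 - 157 = 182.
Quantity traded falls to 182. At Q = 182 the demand price is 983 - 182 = 801 and the supply price is 157 + 182 = 339.
Deadweight loss = ½ · (801 - 339) · (413 - 182) = ½ · 462 · 231 = 53361.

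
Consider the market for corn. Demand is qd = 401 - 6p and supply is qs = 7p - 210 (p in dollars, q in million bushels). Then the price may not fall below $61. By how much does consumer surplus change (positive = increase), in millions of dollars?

In a free market, 401 - 6p = 7p - 210 gives the equilibrium p* = 47, q* = 119.
The floor of 61 is above the equilibrium price 47, so it binds.
At p = 61: qd = 401 - 6·61 = 35 and qs = 7·61 - 210 = 217.
Consumer surplus without the control is ½ · (401/6 - 47) · 119 = 14161/12.
With the floor, consumers buy 35 units at 61, so CS = ½ · (401/6 - 61) · 35 = 1225/12.
Change in consumer surplus = 1225/12 - 14161/12 = -1078.

-1078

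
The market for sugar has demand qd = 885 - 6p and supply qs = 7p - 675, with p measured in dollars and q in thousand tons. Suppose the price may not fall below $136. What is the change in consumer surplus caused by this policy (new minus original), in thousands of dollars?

Without the control the market clears where 885 - 6p = 7p - 675, i.e. p* = 120 and q* = 165.
Because the floor (136) lies above the market-clearing price, it is binding.
At p = 136: qd = 885 - 6·136 = 69 and qs = 7·136 - 675 = 277.
Consumer surplus without the control is ½ · (147.5 - 120) · 165 = 2268.75.
With the floor, consumers buy 69 units at 136, so CS = ½ · (147.5 - 136) · 69 = 396.75.
Change in consumer surplus = 396.75 - 2268.75 = -1872.

-1872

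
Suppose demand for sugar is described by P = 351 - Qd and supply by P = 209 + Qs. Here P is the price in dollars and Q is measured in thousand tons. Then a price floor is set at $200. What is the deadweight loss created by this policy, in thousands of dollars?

0

Rearranging demand gives Qd = 351 - P; rearranging supply gives Qs = P - 209. Setting quantity demanded equal to quantity supplied, 351 - P = P - 209, gives P* = 280 and Q* = 71.
The floor of 200 is below the equilibrium price 280, so it is not binding; the market clears at P* = 280, Q* = 71.
Since the control does not bind, no trades are prevented and deadweight loss is zero.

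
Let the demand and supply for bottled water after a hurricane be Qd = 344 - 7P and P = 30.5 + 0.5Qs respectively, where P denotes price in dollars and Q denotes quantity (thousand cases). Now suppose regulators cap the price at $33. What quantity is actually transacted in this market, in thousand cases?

Rearranging supply gives Qs = 2P - 61. In a free market, 344 - 7P = 2P - 61 gives the equilibrium P* = 45, Q* = 29.
The ceiling of 33 is below the equilibrium price 45, so it binds.
At P = 33: Qd = 344 - 7·33 = 113 and Qs = 2·33 - 61 = 5.
The quantity actually transacted is the short side, supply: 5.

5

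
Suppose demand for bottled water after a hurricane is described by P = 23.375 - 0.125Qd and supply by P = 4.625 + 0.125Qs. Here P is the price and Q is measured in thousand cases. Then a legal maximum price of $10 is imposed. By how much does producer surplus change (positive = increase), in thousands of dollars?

-236

Rearranging demand gives Qd = 187 - 8P; rearranging supply gives Qs = 8P - 37. In a free market, 187 - 8P = 8P - 37 gives the equilibrium P* = 14, Q* = 75.
Since 10 < 14, the ceiling is binding.
At P = 10: Qd = 187 - 8·10 = 107 and Qs = 8·10 - 37 = 43.
Producer surplus without the control is ½ · (14 - 4.625) · 75 = 351.5625.
With the ceiling, producers sell 43 units at 10, so PS = ½ · (10 - 4.625) · 43 = 115.5625.
Change in producer surplus = 115.5625 - 351.5625 = -236.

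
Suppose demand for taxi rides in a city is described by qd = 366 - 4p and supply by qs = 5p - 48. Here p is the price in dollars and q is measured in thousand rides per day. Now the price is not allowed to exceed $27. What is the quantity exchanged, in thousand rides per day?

In a free market, 366 - 4p = 5p - 48 gives the equilibrium p* = 46, q* = 182.
Since 27 < 46, the ceiling is binding.
At p = 27: qd = 366 - 4·27 = 258 and qs = 5·27 - 48 = 87.
The quantity actually transacted is the short side, supply: 87.

87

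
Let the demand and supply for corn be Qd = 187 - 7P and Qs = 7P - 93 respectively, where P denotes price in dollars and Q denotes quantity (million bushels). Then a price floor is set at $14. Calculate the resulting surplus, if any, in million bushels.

Equilibrium: 187 - 7P = 7P - 93, so 280 = 14P and P* = 20, Q* = 47.
The floor of 14 is below the equilibrium price 20, so it is not binding; the market clears at P* = 20, Q* = 47.
Since the control does not bind, there is no surplus.

0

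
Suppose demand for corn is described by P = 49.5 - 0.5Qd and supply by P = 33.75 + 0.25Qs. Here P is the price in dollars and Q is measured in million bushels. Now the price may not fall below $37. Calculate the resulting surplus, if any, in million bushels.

0

Rearranging demand gives Qd = 99 - 2P; rearranging supply gives Qs = 4P - 135. Without the control the market clears where 99 - 2P = 4P - 135, i.e. P* = 39 and Q* = 21.
Since 37 is below P* = 39, the floor does not bind and the free-market outcome prevails.
Since the control does not bind, there is no surplus.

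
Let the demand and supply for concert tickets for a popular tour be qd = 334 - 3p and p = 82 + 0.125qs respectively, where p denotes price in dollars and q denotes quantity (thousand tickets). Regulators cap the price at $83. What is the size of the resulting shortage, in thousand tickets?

77

Rearranging supply gives qs = 8p - 656. In a free market, 334 - 3p = 8p - 656 gives the equilibrium p* = 90, q* = 64.
The ceiling of 83 is below the equilibrium price 90, so it binds.
At p = 83: qd = 334 - 3·83 = 85 and qs = 8·83 - 656 = 8.
Shortage = qd - qs = 85 - 8 = 77.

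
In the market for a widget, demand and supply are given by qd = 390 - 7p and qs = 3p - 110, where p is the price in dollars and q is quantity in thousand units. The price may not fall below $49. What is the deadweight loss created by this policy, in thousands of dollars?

0

Without the control the market clears where 390 - 7p = 3p - 110, i.e. p* = 50 and q* = 40.
The floor of 49 is below the equilibrium price 50, so it is not binding; the market clears at p* = 50, q* = 40.
Since the control does not bind, no trades are prevented and deadweight loss is zero.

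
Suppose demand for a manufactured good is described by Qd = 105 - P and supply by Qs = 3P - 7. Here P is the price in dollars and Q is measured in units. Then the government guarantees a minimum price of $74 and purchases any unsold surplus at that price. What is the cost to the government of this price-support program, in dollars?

Equilibrium: 105 - P = 3P - 7, so 112 = 4P and P* = 28, Q* = 77.
Because the floor (74) lies above the market-clearing price, it is binding.
At P = 74: Qd = 105 - 74 = 31 and Qs = 3·74 - 7 = 215.
Surplus = Qs - Qd = 184.
Government expenditure = surplus × support price = 184 × 74 = 13616.

13616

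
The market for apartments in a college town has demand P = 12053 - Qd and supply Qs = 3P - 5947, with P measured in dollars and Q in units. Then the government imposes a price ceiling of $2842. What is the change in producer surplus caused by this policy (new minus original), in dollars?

Rearranging demand gives Qd = 12053 - P. Setting quantity demanded equal to quantity supplied, 12053 - P = 3P - 5947, gives P* = 4500 and Q* = 7553.
Since 2842 < 4500, the ceiling is binding.
At P = 2842: Qd = 12053 - 2842 = 9211 and Qs = 3·2842 - 5947 = 2579.
Producer surplus without the control is ½ · (4500 - 5947/3) · 7553 = 57047809/6.
With the ceiling, producers sell 2579 units at 2842, so PS = ½ · (2842 - 5947/3) · 2579 = 6651241/6.
Change in producer surplus = 6651241/6 - 57047809/6 = -8399428.

-8399428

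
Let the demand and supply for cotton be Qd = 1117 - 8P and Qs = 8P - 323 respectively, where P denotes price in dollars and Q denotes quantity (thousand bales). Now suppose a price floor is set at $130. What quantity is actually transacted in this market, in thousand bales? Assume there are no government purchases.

Equilibrium: 1117 - 8P = 8P - 323, so 1440 = 16P and P* = 90, Q* = 397.
Because the floor (130) lies above the market-clearing price, it is binding.
At P = 130: Qd = 1117 - 8·130 = 77 and Qs = 8·130 - 323 = 717.
The quantity actually transacted is the short side, demand: 77.

77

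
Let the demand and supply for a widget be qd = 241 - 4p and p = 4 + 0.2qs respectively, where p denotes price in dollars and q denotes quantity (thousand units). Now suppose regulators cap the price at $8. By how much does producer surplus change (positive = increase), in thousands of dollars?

Rearranging supply gives qs = 5p - 20. Setting quantity demanded equal to quantity supplied, 241 - 4p = 5p - 20, gives p* = 29 and q* = 125.
Because the ceiling (8) lies below the market-clearing price, it is binding.
At p = 8: qd = 241 - 4·8 = 209 and qs = 5·8 - 20 = 20.
Producer surplus without the control is ½ · (29 - 4) · 125 = 1562.5.
With the ceiling, producers sell 20 units at 8, so PS = ½ · (8 - 4) · 20 = 40.
Change in producer surplus = 40 - 1562.5 = -1522.5.

-1522.5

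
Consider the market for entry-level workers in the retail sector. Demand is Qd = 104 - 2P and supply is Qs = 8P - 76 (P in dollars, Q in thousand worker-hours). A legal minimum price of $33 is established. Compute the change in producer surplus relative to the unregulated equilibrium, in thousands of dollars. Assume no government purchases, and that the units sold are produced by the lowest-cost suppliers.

Setting quantity demanded equal to quantity supplied, 104 - 2P = 8P - 76, gives P* = 18 and Q* = 68.
Since 33 > 18, the floor is binding.
At P = 33: Qd = 104 - 2·33 = 38 and Qs = 8·33 - 76 = 188.
Producer surplus without the control is ½ · (18 - 9.5) · 68 = 289.
With the floor, 38 units are sold at 33. The supply price at Q = 38 is 14.25, so PS = ½ · [(33 - 9.5) + (33 - 14.25)] · 38 = 802.75.
Change in producer surplus = 802.75 - 289 = 513.75.

513.75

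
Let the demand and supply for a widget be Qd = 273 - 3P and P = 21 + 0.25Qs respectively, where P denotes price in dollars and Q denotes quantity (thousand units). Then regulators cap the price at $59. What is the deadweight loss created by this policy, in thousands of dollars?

0

Rearranging supply gives Qs = 4P - 84. Equilibrium: 273 - 3P = 4P - 84, so 357 = 7P and P* = 51, Q* = 120.
Since 59 is above P* = 51, the ceiling does not bind and the free-market outcome prevails.
Since the control does not bind, no trades are prevented and deadweight loss is zero.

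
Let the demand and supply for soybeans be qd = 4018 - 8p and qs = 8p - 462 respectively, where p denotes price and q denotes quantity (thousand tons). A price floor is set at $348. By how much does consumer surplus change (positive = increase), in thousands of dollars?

-102408

Equilibrium: 4018 - 8p = 8p - 462, so 4480 = 16p and p* = 280, q* = 1778.
The floor of 348 is above the equilibrium price 280, so it binds.
At p = 348: qd = 4018 - 8·348 = 1234 and qs = 8·348 - 462 = 2322.
Consumer surplus without the control is ½ · (502.25 - 280) · 1778 = 197580.25.
With the floor, consumers buy 1234 units at 348, so CS = ½ · (502.25 - 348) · 1234 = 95172.25.
Change in consumer surplus = 95172.25 - 197580.25 = -102408.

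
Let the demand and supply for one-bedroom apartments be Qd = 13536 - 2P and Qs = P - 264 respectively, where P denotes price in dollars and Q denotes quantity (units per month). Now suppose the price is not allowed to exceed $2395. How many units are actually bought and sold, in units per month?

2131

Without the control the market clears where 13536 - 2P = P - 264, i.e. P* = 4600 and Q* = 4336.
Since 2395 < 4600, the ceiling is binding.
At P = 2395: Qd = 13536 - 2·2395 = 8746 and Qs = 2395 - 264 = 2131.
The quantity actually transacted is the short side, supply: 2131.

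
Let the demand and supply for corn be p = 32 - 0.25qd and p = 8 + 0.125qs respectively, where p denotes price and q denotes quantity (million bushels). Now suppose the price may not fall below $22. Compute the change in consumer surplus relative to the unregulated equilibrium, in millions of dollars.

Rearranging demand gives qd = 128 - 4p; rearranging supply gives qs = 8p - 64. Setting quantity demanded equal to quantity supplied, 128 - 4p = 8p - 64, gives p* = 16 and q* = 64.
The floor of 22 is above the equilibrium price 16, so it binds.
At p = 22: qd = 128 - 4·22 = 40 and qs = 8·22 - 64 = 112.
Consumer surplus without the control is ½ · (32 - 16) · 64 = 512.
With the floor, consumers buy 40 units at 22, so CS = ½ · (32 - 22) · 40 = 200.
Change in consumer surplus = 200 - 512 = -312.

-312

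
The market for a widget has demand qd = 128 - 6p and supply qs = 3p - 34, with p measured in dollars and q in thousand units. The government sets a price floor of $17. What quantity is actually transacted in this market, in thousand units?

Setting quantity demanded equal to quantity supplied, 128 - 6p = 3p - 34, gives p* = 18 and q* = 20.
The floor of 17 is below the equilibrium price 18, so it is not binding; the market clears at p* = 18, q* = 20.

20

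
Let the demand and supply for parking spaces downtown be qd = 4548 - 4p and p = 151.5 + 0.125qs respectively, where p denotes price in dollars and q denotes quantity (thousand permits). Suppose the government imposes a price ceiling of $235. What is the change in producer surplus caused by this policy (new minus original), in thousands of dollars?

Rearranging supply gives qs = 8p - 1212. Equilibrium: 4548 - 4p = 8p - 1212, so 5760 = 12p and p* = 480, q* = 2628.
Because the ceiling (235) lies below the market-clearing price, it is binding.
At p = 235: qd = 4548 - 4·235 = 3608 and qs = 8·235 - 1212 = 668.
Producer surplus without the control is ½ · (480 - 151.5) · 2628 = 431649.
With the ceiling, producers sell 668 units at 235, so PS = ½ · (235 - 151.5) · 668 = 27889.
Change in producer surplus = 27889 - 431649 = -403760.

-403760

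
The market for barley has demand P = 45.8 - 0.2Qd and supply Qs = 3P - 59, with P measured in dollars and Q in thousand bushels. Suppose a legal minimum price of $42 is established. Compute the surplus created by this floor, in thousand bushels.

48

Rearranging demand gives Qd = 229 - 5P. Without the control the market clears where 229 - 5P = 3P - 59, i.e. P* = 36 and Q* = 49.
Because the floor (42) lies above the market-clearing price, it is binding.
At P = 42: Qd = 229 - 5·42 = 19 and Qs = 3·42 - 59 = 67.
Surplus = Qs - Qd = 67 - 19 = 48.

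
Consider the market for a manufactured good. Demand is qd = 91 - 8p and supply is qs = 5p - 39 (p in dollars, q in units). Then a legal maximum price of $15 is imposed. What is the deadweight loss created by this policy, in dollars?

Setting quantity demanded equal to quantity supplied, 91 - 8p = 5p - 39, gives p* = 10 and q* = 11.
The ceiling of 15 is above the equilibrium price 10, so it is not binding; the market clears at p* = 10, q* = 11.
Since the control does not bind, no trades are prevented and deadweight loss is zero.

0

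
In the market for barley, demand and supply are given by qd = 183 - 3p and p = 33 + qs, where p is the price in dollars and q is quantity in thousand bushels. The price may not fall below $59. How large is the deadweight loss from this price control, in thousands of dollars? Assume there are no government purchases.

150

Rearranging supply gives qs = p - 33. In a free market, 183 - 3p = p - 33 gives the equilibrium p* = 54, q* = 21.
Because the floor (59) lies above the market-clearing price, it is binding.
At p = 59: qd = 183 - 3·59 = 6 and qs = 59 - 33 = 26.
Quantity traded falls to 6. At q = 6 the demand price is (183 - 6)/3 = 59 and the supply price is 33 + 6 = 39.
Deadweight loss = ½ · (59 - 39) · (21 - 6) = ½ · 20 · 15 = 150.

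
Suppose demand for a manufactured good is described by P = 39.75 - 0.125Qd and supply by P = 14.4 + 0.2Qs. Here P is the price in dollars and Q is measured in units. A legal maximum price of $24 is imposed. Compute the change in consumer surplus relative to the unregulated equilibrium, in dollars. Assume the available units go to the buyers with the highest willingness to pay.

231.75

Rearranging demand gives Qd = 318 - 8P; rearranging supply gives Qs = 5P - 72. In a free market, 318 - 8P = 5P - 72 gives the equilibrium P* = 30, Q* = 78.
Since 24 < 30, the ceiling is binding.
At P = 24: Qd = 318 - 8·24 = 126 and Qs = 5·24 - 72 = 48.
Consumer surplus without the control is ½ · (39.75 - 30) · 78 = 380.25.
With the ceiling, 48 units are sold at 24 (assume they go to the highest-value buyers). The demand price at Q = 48 is 33.75, so CS = ½ · [(39.75 - 24) + (33.75 - 24)] · 48 = 612.
Change in consumer surplus = 612 - 380.25 = 231.75.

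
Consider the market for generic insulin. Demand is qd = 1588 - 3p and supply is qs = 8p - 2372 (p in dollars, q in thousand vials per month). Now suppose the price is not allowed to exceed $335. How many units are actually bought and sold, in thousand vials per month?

In a free market, 1588 - 3p = 8p - 2372 gives the equilibrium p* = 360, q* = 508.
Since 335 < 360, the ceiling is binding.
At p = 335: qd = 1588 - 3·335 = 583 and qs = 8·335 - 2372 = 308.
The quantity actually transacted is the short side, supply: 308.

308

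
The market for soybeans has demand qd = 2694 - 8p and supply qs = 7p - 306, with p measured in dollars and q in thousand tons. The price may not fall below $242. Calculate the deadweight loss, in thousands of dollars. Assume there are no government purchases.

Setting quantity demanded equal to quantity supplied, 2694 - 8p = 7p - 306, gives p* = 200 and q* = 1094.
The floor of 242 is above the equilibrium price 200, so it binds.
At p = 242: qd = 2694 - 8·242 = 758 and qs = 7·242 - 306 = 1388.
Quantity traded falls to 758. At q = 758 the demand price is (2694 - 758)/8 = 242 and the supply price is (306 + 758)/7 = 152.
Deadweight loss = ½ · (242 - 152) · (1094 - 758) = ½ · 90 · 336 = 15120.

15120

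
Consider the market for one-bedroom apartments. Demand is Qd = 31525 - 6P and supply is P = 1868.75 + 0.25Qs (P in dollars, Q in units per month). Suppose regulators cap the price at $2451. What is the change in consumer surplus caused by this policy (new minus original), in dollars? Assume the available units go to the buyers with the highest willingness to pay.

Rearranging supply gives Qs = 4P - 7475. Setting quantity demanded equal to quantity supplied, 31525 - 6P = 4P - 7475, gives P* = 3900 and Q* = 8125.
Since 2451 < 3900, the ceiling is binding.
At P = 2451: Qd = 31525 - 6·2451 = 16819 and Qs = 4·2451 - 7475 = 2329.
Consumer surplus without the control is ½ · (31525/6 - 3900) · 8125 = 66015625/12.
With the ceiling, 2329 units are sold at 2451 (assume they go to the highest-value buyers). The demand price at Q = 2329 is 4866, so CS = ½ · [(31525/6 - 2451) + (4866 - 2451)] · 2329 = 72918661/12.
Change in consumer surplus = 72918661/12 - 66015625/12 = 575253.

575253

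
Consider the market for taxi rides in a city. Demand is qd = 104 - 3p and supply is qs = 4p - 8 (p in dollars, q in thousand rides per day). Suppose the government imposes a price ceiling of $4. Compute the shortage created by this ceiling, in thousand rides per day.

84

Setting quantity demanded equal to quantity supplied, 104 - 3p = 4p - 8, gives p* = 16 and q* = 56.
The ceiling of 4 is below the equilibrium price 16, so it binds.
At p = 4: qd = 104 - 3·4 = 92 and qs = 4·4 - 8 = 8.
Shortage = qd - qs = 92 - 8 = 84.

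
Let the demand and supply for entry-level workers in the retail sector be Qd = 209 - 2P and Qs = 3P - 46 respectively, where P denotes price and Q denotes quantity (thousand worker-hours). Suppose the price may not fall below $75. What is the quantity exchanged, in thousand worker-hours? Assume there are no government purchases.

Setting quantity demanded equal to quantity supplied, 209 - 2P = 3P - 46, gives P* = 51 and Q* = 107.
Since 75 > 51, the floor is binding.
At P = 75: Qd = 209 - 2·75 = 59 and Qs = 3·75 - 46 = 179.
The quantity actually transacted is the short side, demand: 59.

59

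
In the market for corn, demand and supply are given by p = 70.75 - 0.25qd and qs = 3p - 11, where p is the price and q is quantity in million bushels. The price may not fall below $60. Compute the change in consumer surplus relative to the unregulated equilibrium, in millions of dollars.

Rearranging demand gives qd = 283 - 4p. Equilibrium: 283 - 4p = 3p - 11, so 294 = 7p and p* = 42, q* = 115.
The floor of 60 is above the equilibrium price 42, so it binds.
At p = 60: qd = 283 - 4·60 = 43 and qs = 3·60 - 11 = 169.
Consumer surplus without the control is ½ · (70.75 - 42) · 115 = 1653.125.
With the floor, consumers buy 43 units at 60, so CS = ½ · (70.75 - 60) · 43 = 231.125.
Change in consumer surplus = 231.125 - 1653.125 = -1422.

-1422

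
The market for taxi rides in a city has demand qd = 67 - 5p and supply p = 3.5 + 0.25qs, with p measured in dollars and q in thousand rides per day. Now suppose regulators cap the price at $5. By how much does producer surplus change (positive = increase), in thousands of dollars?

Rearranging supply gives qs = 4p - 14. In a free market, 67 - 5p = 4p - 14 gives the equilibrium p* = 9, q* = 22.
Because the ceiling (5) lies below the market-clearing price, it is binding.
At p = 5: qd = 67 - 5·5 = 42 and qs = 4·5 - 14 = 6.
Producer surplus without the control is ½ · (9 - 3.5) · 22 = 60.5.
With the ceiling, producers sell 6 units at 5, so PS = ½ · (5 - 3.5) · 6 = 4.5.
Change in producer surplus = 4.5 - 60.5 = -56.

-56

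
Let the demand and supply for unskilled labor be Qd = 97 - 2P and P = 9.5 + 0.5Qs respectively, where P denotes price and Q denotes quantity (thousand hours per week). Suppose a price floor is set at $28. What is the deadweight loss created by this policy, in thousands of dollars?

Rearranging supply gives Qs = 2P - 19. Setting quantity demanded equal to quantity supplied, 97 - 2P = 2P - 19, gives P* = 29 and Q* = 39.
The floor of 28 is below the equilibrium price 29, so it is not binding; the market clears at P* = 29, Q* = 39.
Since the control does not bind, no trades are prevented and deadweight loss is zero.

0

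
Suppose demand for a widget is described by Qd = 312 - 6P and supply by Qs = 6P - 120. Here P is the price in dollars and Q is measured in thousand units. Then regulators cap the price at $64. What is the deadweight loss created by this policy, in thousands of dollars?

0

Setting quantity demanded equal to quantity supplied, 312 - 6P = 6P - 120, gives P* = 36 and Q* = 96.
Since 64 is above P* = 36, the ceiling does not bind and the free-market outcome prevails.
Since the control does not bind, no trades are prevented and deadweight loss is zero.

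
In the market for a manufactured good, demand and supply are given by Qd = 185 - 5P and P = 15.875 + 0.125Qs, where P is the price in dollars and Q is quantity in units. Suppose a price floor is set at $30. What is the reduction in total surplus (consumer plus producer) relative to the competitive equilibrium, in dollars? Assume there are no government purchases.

146.25

Rearranging supply gives Qs = 8P - 127. Without the control the market clears where 185 - 5P = 8P - 127, i.e. P* = 24 and Q* = 65.
Because the floor (30) lies above the market-clearing price, it is binding.
At P = 30: Qd = 185 - 5·30 = 35 and Qs = 8·30 - 127 = 113.
Quantity traded falls to 35. At Q = 35 the demand price is (185 - 35)/5 = 30 and the supply price is (127 + 35)/8 = 20.25.
Deadweight loss = ½ · (30 - 20.25) · (65 - 35) = ½ · 9.75 · 30 = 146.25.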